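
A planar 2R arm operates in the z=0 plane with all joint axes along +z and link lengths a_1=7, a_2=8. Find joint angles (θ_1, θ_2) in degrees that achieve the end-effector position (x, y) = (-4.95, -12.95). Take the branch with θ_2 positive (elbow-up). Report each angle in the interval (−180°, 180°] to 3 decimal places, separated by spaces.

-134.997 44.993

cos θ_2 = (192.2050−7²−8²)/(2·7·8) = 0.7072; θ_2 = 44.9935° (elbow-up)
β = atan2(-12.9500,-4.9500) = -110.9188°; ψ = atan2(5.6562,12.6575) = 24.0783°
θ_1 = β − ψ = -134.9971°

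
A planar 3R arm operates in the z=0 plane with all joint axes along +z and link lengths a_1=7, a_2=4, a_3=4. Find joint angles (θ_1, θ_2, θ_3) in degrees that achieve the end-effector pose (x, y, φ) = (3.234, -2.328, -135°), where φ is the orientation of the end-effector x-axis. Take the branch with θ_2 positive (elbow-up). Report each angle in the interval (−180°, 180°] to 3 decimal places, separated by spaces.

wrist centre = target − a_3·(cos φ, sin φ) = (6.0624, 0.5004)
cos θ_2 = (37.0034−7²−4²)/(2·7·4) = -0.4999; θ_2 = 119.9959° (elbow-up)
β = atan2(0.5004,6.0624) = 4.7188°; ψ = atan2(3.4642,5.0002) = 34.7148°
θ_1 = β − ψ = -29.9960°
θ_3 = φ − θ_1 − θ_2 = 135.0000° (wrapped to (-180°,180°])

-29.996 119.996 135.000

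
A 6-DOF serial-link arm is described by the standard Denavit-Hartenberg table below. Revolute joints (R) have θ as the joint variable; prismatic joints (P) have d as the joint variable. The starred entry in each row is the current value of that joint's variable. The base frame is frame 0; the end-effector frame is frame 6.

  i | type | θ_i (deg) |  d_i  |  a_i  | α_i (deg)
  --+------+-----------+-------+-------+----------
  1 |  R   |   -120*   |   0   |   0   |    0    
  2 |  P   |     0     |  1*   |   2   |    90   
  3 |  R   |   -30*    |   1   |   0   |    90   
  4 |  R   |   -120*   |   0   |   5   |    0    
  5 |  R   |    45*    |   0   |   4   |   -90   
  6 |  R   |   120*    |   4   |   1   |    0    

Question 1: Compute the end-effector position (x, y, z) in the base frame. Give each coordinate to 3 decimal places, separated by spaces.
after link 1: o_1 = (0.0000, 0.0000, 0.0000)
after link 2: o_2 = (-1.0000, -1.7321, 1.0000)
after link 3: o_3 = (-1.8660, -1.2321, 1.0000)
after link 4: o_4 = (2.9665, -1.5221, 2.2500)
after link 5: o_5 = (5.8643, -4.2304, 1.7324)
after link 6: o_6 = (2.7159, -6.6470, 0.6152)

2.716 -6.647 0.615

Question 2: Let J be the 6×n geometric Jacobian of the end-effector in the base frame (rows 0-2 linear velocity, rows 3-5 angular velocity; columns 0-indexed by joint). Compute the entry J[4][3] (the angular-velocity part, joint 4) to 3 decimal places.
axis z_3 = (0.2500,0.4330,-0.8660); lever o_n−o_3 = (4.5820,-5.4150,-0.3848)
cross product → J_v[:, 3] = (-4.8561,-3.8719,-3.3378)
J_ω[:, 3] = z_3
entry J[4][3] = 0.4330

0.433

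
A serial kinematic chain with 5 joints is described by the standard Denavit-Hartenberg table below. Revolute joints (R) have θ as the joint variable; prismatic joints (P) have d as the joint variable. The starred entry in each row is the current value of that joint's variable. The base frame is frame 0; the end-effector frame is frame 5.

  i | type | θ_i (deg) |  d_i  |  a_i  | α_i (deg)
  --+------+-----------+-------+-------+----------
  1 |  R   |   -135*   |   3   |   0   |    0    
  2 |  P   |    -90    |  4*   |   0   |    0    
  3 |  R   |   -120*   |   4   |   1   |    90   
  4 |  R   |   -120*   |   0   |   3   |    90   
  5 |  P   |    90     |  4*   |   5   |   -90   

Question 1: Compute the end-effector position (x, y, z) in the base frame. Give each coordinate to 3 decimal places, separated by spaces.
-2.535 -5.856 10.402

after link 1: o_1 = (0.0000, 0.0000, 3.0000)
after link 2: o_2 = (0.0000, 0.0000, 7.0000)
after link 3: o_3 = (0.9659, 0.2588, 11.0000)
after link 4: o_4 = (-0.4830, -0.1294, 8.4019)
after link 5: o_5 = (-2.5349, -5.8556, 10.4019)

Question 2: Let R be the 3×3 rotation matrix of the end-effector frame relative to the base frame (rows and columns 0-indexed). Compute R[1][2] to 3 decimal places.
0.129

End-effector z-axis (col 2 of R) = (0.4830,0.1294,0.8660)
R[1][2] = 0.1294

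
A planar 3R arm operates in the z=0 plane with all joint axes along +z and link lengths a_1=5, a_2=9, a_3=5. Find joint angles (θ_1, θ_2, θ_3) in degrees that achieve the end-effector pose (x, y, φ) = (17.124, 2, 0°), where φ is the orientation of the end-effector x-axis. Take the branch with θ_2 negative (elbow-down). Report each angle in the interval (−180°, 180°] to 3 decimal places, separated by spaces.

48.739 -60.006 11.268

wrist centre = target − a_3·(cos φ, sin φ) = (12.1240, 2.0000)
cos θ_2 = (150.9914−5²−9²)/(2·5·9) = 0.4999; θ_2 = -60.0063° (elbow-down)
β = atan2(2.0000,12.1240) = 9.3673°; ψ = atan2(-7.7947,9.4991) = -39.3713°
θ_1 = β − ψ = 48.7386°
θ_3 = φ − θ_1 − θ_2 = 11.2677° (wrapped to (-180°,180°])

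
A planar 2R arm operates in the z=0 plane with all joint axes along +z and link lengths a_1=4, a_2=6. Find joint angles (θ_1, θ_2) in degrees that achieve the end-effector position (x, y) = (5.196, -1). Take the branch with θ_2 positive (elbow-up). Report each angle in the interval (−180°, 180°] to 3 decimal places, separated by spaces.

cos θ_2 = (27.9984−4²−6²)/(2·4·6) = -0.5000; θ_2 = 120.0022° (elbow-up)
β = atan2(-1.0000,5.1960) = -10.8937°; ψ = atan2(5.1960,0.9998) = 79.1085°
θ_1 = β − ψ = -90.0022°

-90.002 120.002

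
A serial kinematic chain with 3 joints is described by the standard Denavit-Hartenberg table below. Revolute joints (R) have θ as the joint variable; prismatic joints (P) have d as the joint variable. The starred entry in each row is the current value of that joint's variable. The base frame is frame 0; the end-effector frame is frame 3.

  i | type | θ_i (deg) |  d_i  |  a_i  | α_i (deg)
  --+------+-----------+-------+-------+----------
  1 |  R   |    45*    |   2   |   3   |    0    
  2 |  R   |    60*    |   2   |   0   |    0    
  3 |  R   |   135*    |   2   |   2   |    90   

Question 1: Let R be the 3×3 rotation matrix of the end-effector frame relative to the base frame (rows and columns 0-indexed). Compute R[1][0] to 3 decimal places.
-0.866

End-effector x-axis (col 0 of R) = (-0.5000,-0.8660,0.0000)
R[1][0] = -0.8660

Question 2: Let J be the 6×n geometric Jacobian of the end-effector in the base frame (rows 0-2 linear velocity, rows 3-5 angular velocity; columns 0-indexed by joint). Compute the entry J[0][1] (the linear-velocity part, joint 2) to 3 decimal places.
1.732

axis z_1 = (0.0000,0.0000,1.0000); lever o_n−o_1 = (-1.0000,-1.7321,4.0000)
cross product → J_v[:, 1] = (1.7321,-1.0000,0.0000)
J_ω[:, 1] = z_1
entry J[0][1] = 1.7321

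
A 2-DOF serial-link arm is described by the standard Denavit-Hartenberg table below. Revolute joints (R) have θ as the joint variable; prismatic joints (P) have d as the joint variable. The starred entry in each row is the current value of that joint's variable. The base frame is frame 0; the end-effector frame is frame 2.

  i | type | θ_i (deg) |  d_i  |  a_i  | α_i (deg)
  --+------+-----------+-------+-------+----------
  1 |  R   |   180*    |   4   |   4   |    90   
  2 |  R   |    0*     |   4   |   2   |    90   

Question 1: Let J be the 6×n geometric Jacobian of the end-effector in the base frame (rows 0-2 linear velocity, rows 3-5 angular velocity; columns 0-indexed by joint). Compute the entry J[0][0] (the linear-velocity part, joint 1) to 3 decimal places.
axis z_0 = ẑ; lever o_n−o_0 = (-6.0000,4.0000,4.0000)
cross product → J_v[:, 0] = (-4.0000,-6.0000,0.0000)
J_ω[:, 0] = z_0
entry J[0][0] = -4.0000

-4.000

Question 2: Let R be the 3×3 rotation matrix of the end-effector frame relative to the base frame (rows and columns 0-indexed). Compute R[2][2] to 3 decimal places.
End-effector z-axis (col 2 of R) = (0.0000,0.0000,-1.0000)
R[2][2] = -1.0000

-1.000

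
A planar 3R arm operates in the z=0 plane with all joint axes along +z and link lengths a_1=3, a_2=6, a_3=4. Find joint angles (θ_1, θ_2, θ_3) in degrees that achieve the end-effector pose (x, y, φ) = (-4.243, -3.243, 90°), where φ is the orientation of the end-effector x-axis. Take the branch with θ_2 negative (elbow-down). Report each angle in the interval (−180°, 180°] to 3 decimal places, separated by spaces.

wrist centre = target − a_3·(cos φ, sin φ) = (-4.2430, -7.2430)
cos θ_2 = (70.4641−3²−6²)/(2·3·6) = 0.7073; θ_2 = -44.9814° (elbow-down)
β = atan2(-7.2430,-4.2430) = -120.3621°; ψ = atan2(-4.2413,7.2440) = -30.3483°
θ_1 = β − ψ = -90.0137°
θ_3 = φ − θ_1 − θ_2 = -135.0049° (wrapped to (-180°,180°])

-90.014 -44.981 -135.005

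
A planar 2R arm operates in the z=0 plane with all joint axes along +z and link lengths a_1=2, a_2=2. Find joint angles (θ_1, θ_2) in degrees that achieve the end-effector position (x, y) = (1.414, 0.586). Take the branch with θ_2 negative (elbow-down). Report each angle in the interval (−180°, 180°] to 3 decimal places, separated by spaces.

cos θ_2 = (2.3428−2²−2²)/(2·2·2) = -0.7072; θ_2 = -135.0036° (elbow-down)
β = atan2(0.5860,1.4140) = 22.5104°; ψ = atan2(-1.4141,0.5857) = -67.5018°
θ_1 = β − ψ = 90.0122°

90.012 -135.004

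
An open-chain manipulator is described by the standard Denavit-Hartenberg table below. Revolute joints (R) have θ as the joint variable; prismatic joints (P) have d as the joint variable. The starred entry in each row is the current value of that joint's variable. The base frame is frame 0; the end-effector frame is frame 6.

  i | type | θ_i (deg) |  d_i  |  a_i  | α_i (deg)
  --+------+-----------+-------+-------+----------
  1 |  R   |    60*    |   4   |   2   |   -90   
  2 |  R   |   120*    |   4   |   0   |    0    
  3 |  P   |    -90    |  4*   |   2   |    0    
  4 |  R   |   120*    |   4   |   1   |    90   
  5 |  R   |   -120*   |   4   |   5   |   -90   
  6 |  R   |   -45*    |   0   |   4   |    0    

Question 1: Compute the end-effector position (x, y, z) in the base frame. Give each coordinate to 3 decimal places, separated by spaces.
0.314 10.985 -1.456

after link 1: o_1 = (1.0000, 1.7321, 4.0000)
after link 2: o_2 = (-2.4641, 3.7321, 4.0000)
after link 3: o_3 = (-5.0622, 7.2321, 3.0000)
after link 4: o_4 = (-8.9593, 8.4821, 2.5000)
after link 5: o_5 = (-3.1268, 9.9240, 0.2859)
after link 6: o_6 = (0.3140, 10.9847, -1.4565)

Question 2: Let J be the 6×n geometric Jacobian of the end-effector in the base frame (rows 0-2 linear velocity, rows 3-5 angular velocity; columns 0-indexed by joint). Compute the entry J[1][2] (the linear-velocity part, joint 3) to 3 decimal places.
prismatic axis z_2 = (-0.8660,0.5000,0.0000)
J_v[:, 2] = z_2; J_ω[:, 2] = (0,0,0)
entry J[1][2] = 0.5000

0.500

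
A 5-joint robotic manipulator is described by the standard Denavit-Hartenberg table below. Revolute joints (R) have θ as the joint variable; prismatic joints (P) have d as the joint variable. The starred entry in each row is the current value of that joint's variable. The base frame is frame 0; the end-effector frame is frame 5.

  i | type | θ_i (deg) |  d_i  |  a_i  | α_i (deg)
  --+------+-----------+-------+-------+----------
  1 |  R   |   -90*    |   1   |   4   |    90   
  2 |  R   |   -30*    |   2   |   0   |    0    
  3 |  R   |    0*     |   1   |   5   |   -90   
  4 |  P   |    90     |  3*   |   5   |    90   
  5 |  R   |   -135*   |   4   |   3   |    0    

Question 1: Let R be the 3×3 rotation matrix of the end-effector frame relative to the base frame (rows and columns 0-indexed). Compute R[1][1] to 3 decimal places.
End-effector y-axis (col 1 of R) = (0.7071,0.3536,-0.6124)
R[1][1] = 0.3536

0.354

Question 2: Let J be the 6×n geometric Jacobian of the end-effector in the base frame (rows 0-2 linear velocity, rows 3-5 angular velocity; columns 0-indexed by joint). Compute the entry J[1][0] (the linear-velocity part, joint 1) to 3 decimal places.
-0.121

axis z_0 = ẑ; lever o_n−o_0 = (-0.1213,-12.2336,-2.7390)
cross product → J_v[:, 0] = (12.2336,-0.1213,0.0000)
J_ω[:, 0] = z_0
entry J[1][0] = -0.1213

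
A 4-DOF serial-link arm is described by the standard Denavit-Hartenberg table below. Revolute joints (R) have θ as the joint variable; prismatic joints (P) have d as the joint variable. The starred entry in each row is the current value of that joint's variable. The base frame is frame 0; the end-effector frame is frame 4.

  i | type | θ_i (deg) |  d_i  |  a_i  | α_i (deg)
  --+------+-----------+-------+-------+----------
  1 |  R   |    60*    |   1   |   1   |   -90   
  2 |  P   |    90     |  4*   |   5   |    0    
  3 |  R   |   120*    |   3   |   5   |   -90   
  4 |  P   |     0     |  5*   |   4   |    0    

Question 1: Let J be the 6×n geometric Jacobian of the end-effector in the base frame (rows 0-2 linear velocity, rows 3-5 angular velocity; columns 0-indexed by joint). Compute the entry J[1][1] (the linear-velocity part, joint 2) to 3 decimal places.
0.500

prismatic axis z_1 = (-0.8660,0.5000,0.0000)
J_v[:, 1] = z_1; J_ω[:, 1] = (0,0,0)
entry J[1][1] = 0.5000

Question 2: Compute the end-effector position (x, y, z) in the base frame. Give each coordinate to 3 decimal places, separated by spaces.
-8.209 -0.219 4.830

after link 1: o_1 = (0.5000, 0.8660, 1.0000)
after link 2: o_2 = (-2.9641, 2.8660, -4.0000)
after link 3: o_3 = (-7.7272, 0.6160, -1.5000)
after link 4: o_4 = (-8.2093, -0.2189, 4.8301)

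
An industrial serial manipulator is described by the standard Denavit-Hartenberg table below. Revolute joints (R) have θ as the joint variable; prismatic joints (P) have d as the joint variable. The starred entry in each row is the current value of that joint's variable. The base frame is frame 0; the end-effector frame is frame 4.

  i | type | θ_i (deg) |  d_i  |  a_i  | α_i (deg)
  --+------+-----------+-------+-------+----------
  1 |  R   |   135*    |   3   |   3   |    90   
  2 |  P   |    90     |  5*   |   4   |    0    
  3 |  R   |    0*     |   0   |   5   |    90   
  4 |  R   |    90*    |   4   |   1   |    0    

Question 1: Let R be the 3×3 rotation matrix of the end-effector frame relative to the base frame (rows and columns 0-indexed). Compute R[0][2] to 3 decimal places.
-0.707

End-effector z-axis (col 2 of R) = (-0.7071,0.7071,-0.0000)
R[0][2] = -0.7071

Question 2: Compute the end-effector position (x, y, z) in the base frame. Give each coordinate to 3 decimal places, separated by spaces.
after link 1: o_1 = (-2.1213, 2.1213, 3.0000)
after link 2: o_2 = (1.4142, 5.6569, 7.0000)
after link 3: o_3 = (1.4142, 5.6569, 12.0000)
after link 4: o_4 = (-0.7071, 9.1924, 12.0000)

-0.707 9.192 12.000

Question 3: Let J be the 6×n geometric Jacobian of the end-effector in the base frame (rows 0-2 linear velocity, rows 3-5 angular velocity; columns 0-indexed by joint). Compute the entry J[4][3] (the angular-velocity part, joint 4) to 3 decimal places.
axis z_3 = (-0.7071,0.7071,-0.0000); lever o_n−o_3 = (-2.1213,3.5355,0.0000)
cross product → J_v[:, 3] = (0.0000,0.0000,-1.0000)
J_ω[:, 3] = z_3
entry J[4][3] = 0.7071

0.707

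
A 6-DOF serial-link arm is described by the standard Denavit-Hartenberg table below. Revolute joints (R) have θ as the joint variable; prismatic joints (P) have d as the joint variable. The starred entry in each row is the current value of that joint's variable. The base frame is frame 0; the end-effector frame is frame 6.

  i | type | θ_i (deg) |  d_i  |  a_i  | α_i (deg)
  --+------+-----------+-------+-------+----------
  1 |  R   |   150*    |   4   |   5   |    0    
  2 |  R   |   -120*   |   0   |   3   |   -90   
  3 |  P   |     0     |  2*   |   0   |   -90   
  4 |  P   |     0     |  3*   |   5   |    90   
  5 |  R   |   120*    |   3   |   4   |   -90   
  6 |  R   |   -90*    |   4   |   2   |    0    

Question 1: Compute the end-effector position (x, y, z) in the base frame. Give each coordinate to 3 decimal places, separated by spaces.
-5.634 9.830 -0.464

after link 1: o_1 = (-4.3301, 2.5000, 4.0000)
after link 2: o_2 = (-1.7321, 4.0000, 4.0000)
after link 3: o_3 = (-2.7321, 5.7321, 4.0000)
after link 4: o_4 = (1.5981, 8.2321, 1.0000)
after link 5: o_5 = (-1.6340, 9.8301, -2.4641)
after link 6: o_6 = (-5.6340, 9.8301, -0.4641)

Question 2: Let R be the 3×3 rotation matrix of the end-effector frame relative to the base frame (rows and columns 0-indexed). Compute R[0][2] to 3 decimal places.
-0.750

End-effector z-axis (col 2 of R) = (-0.7500,-0.4330,0.5000)
R[0][2] = -0.7500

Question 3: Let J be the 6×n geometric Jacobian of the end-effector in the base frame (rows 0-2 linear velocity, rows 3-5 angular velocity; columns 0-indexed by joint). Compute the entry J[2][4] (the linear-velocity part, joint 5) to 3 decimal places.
5.464

axis z_4 = (-0.5000,0.8660,0.0000); lever o_n−o_4 = (-7.2321,1.5981,-1.4641)
cross product → J_v[:, 4] = (-1.2679,-0.7321,5.4641)
J_ω[:, 4] = z_4
entry J[2][4] = 5.4641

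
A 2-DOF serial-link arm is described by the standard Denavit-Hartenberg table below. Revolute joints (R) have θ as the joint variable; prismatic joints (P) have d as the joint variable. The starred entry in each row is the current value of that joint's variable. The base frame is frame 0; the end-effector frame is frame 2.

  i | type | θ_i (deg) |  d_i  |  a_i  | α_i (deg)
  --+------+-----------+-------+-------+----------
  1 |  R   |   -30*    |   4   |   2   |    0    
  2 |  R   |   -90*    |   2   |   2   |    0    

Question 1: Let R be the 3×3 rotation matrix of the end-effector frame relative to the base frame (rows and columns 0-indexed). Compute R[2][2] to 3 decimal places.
1.000

End-effector z-axis (col 2 of R) = (0.0000,0.0000,1.0000)
R[2][2] = 1.0000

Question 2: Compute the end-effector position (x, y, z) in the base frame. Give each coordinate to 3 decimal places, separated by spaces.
after link 1: o_1 = (1.7321, -1.0000, 4.0000)
after link 2: o_2 = (0.7321, -2.7321, 6.0000)

0.732 -2.732 6.000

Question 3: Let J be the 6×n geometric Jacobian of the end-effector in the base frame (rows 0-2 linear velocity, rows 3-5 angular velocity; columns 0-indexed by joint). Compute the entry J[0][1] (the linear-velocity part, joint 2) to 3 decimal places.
1.732

axis z_1 = (0.0000,0.0000,1.0000); lever o_n−o_1 = (-1.0000,-1.7321,2.0000)
cross product → J_v[:, 1] = (1.7321,-1.0000,0.0000)
J_ω[:, 1] = z_1
entry J[0][1] = 1.7321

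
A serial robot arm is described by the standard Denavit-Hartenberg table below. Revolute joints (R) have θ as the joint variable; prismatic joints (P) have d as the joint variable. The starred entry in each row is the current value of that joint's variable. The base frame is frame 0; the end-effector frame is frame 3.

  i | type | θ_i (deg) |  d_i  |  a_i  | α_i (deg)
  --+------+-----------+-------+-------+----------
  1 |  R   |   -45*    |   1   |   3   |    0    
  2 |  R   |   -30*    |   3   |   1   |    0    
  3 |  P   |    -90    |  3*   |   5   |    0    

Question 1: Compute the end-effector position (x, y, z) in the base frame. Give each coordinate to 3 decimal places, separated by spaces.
after link 1: o_1 = (2.1213, -2.1213, 1.0000)
after link 2: o_2 = (2.3801, -3.0872, 4.0000)
after link 3: o_3 = (-2.4495, -4.3813, 7.0000)

-2.449 -4.381 7.000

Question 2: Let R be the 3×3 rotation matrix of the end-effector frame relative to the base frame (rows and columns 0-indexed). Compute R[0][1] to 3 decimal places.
End-effector y-axis (col 1 of R) = (0.2588,-0.9659,0.0000)
R[0][1] = 0.2588

0.259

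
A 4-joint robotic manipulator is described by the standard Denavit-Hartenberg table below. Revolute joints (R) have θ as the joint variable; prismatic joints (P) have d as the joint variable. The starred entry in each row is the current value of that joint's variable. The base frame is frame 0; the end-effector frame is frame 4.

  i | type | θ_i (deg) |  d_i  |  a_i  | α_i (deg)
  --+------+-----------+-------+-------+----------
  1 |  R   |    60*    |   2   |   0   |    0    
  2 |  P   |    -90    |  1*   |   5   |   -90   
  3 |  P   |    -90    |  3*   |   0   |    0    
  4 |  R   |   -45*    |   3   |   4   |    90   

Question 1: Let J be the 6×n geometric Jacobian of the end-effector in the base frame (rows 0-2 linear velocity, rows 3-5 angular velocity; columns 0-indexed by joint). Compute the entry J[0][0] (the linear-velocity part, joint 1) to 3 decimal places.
axis z_0 = ẑ; lever o_n−o_0 = (4.8806,4.1104,5.8284)
cross product → J_v[:, 0] = (-4.1104,4.8806,0.0000)
J_ω[:, 0] = z_0
entry J[0][0] = -4.1104

-4.110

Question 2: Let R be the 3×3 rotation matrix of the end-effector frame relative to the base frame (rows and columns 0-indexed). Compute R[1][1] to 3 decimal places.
0.866

End-effector y-axis (col 1 of R) = (0.5000,0.8660,0.0000)
R[1][1] = 0.8660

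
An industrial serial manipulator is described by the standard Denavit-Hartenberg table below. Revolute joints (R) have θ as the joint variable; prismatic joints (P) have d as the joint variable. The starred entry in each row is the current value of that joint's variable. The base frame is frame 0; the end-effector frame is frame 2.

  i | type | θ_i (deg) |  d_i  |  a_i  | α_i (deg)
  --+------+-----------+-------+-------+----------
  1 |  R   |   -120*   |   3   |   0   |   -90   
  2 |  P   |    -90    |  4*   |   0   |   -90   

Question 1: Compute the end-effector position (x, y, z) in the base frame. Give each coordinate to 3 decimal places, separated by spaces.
after link 1: o_1 = (0.0000, 0.0000, 3.0000)
after link 2: o_2 = (3.4641, -2.0000, 3.0000)

3.464 -2.000 3.000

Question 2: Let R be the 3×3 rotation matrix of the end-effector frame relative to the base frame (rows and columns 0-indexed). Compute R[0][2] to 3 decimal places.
-0.500

End-effector z-axis (col 2 of R) = (-0.5000,-0.8660,-0.0000)
R[0][2] = -0.5000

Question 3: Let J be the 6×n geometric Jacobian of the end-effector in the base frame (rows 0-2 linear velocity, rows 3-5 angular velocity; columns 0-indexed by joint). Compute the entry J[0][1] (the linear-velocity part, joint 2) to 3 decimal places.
0.866

prismatic axis z_1 = (0.8660,-0.5000,0.0000)
J_v[:, 1] = z_1; J_ω[:, 1] = (0,0,0)
entry J[0][1] = 0.8660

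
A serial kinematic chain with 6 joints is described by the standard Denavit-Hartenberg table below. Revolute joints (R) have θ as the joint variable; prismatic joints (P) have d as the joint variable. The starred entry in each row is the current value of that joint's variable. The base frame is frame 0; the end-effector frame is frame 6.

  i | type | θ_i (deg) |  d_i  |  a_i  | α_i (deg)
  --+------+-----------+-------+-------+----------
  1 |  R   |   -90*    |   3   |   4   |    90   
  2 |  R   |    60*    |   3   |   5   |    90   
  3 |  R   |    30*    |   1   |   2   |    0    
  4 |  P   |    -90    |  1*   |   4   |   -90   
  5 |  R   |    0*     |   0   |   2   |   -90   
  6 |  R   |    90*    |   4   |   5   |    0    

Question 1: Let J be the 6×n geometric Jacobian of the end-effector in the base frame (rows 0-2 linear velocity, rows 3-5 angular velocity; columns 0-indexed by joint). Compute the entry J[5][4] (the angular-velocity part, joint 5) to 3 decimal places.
axis z_4 = (-0.5000,-0.4330,0.7500); lever o_n−o_4 = (4.2321,5.1292,-0.8840)
cross product → J_v[:, 4] = (-3.4641,2.7321,-0.7321)
J_ω[:, 4] = z_4
entry J[5][4] = 0.7500

0.750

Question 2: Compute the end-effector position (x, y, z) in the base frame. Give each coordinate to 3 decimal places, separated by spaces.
after link 1: o_1 = (0.0000, -4.0000, 3.0000)
after link 2: o_2 = (-3.0000, -6.5000, 7.3301)
after link 3: o_3 = (-4.0000, -8.2321, 8.3301)
after link 4: o_4 = (-0.5359, -10.0981, 9.5622)
after link 5: o_5 = (1.1962, -10.5981, 10.4282)
after link 6: o_6 = (3.6962, -4.9689, 8.6782)

3.696 -4.969 8.678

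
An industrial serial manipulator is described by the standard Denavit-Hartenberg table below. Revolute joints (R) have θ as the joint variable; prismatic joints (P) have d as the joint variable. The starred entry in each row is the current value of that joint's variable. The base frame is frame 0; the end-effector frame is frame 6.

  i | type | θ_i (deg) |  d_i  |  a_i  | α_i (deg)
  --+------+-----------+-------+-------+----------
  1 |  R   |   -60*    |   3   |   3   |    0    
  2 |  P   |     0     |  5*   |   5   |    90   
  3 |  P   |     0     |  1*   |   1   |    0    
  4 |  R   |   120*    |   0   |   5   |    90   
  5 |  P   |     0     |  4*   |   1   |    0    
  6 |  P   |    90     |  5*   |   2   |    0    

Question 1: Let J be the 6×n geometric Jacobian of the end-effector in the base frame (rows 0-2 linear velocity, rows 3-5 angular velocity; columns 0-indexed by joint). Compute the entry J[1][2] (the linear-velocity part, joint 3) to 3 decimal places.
prismatic axis z_2 = (-0.8660,-0.5000,0.0000)
J_v[:, 2] = z_2; J_ω[:, 2] = (0,0,0)
entry J[1][2] = -0.5000

-0.500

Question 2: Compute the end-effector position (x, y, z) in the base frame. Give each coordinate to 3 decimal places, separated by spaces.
after link 1: o_1 = (1.5000, -2.5981, 3.0000)
after link 2: o_2 = (4.0000, -6.9282, 8.0000)
after link 3: o_3 = (3.6340, -8.2942, 8.0000)
after link 4: o_4 = (2.3840, -6.1292, 12.3301)
after link 5: o_5 = (3.8660, -8.6962, 15.1962)
after link 6: o_6 = (4.2990, -13.4462, 17.6962)

4.299 -13.446 17.696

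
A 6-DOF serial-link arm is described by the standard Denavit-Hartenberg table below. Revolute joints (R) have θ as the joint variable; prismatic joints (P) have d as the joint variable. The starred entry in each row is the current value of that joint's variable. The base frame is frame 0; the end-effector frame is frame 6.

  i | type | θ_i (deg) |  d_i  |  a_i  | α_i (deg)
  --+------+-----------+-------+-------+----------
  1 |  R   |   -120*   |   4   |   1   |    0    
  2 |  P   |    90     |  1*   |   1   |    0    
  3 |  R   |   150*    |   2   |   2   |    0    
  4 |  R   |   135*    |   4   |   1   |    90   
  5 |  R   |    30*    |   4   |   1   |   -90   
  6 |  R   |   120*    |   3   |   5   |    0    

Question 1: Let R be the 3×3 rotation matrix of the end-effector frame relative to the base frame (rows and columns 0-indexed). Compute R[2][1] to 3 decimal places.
-0.433

End-effector y-axis (col 1 of R) = (-0.2888,0.8539,-0.4330)
R[2][1] = -0.4330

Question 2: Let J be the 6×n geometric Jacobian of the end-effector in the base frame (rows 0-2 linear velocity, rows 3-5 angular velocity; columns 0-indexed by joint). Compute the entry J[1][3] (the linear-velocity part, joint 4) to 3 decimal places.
0.785

axis z_3 = (0.0000,0.0000,1.0000); lever o_n−o_3 = (0.7845,1.6523,5.8481)
cross product → J_v[:, 3] = (-1.6523,0.7845,0.0000)
J_ω[:, 3] = z_3
entry J[1][3] = 0.7845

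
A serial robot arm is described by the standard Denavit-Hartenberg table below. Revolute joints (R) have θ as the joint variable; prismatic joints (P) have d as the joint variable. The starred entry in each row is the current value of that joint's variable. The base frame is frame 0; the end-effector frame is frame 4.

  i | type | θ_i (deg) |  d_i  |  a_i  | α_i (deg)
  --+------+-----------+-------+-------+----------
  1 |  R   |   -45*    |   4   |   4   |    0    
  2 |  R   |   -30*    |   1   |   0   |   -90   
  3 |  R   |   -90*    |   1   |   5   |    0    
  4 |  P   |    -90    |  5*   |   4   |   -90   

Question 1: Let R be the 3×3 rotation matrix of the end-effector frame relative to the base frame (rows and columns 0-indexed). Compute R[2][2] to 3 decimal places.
1.000

End-effector z-axis (col 2 of R) = (0.0000,-0.0000,1.0000)
R[2][2] = 1.0000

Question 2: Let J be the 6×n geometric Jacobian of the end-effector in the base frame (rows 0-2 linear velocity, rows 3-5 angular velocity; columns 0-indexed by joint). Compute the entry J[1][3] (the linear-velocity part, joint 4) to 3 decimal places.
0.259

prismatic axis z_3 = (0.9659,0.2588,0.0000)
J_v[:, 3] = z_3; J_ω[:, 3] = (0,0,0)
entry J[1][3] = 0.2588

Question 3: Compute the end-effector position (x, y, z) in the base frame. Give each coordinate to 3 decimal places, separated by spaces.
7.589 2.588 10.000

after link 1: o_1 = (2.8284, -2.8284, 4.0000)
after link 2: o_2 = (2.8284, -2.8284, 5.0000)
after link 3: o_3 = (3.7944, -2.5696, 10.0000)
after link 4: o_4 = (7.5887, 2.5882, 10.0000)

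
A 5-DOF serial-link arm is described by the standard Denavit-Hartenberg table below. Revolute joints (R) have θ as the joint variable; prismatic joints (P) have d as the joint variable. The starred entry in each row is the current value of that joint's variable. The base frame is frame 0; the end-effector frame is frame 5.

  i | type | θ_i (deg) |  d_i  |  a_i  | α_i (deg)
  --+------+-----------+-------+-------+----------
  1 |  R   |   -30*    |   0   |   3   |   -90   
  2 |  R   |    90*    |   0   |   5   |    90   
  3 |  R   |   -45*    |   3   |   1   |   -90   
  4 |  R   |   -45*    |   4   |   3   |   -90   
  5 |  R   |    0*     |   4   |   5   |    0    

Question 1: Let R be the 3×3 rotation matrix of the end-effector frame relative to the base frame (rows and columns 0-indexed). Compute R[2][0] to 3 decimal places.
End-effector x-axis (col 0 of R) = (0.3624,-0.7866,-0.5000)
R[2][0] = -0.5000

-0.500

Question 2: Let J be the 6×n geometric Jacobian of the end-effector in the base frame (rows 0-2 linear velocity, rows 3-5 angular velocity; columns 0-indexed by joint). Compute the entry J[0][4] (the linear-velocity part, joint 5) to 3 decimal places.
-1.768

axis z_4 = (-0.8624,-0.0795,-0.5000); lever o_n−o_4 = (-1.6376,-4.2507,-4.5000)
cross product → J_v[:, 4] = (-1.7678,-3.0619,3.5355)
J_ω[:, 4] = z_4
entry J[0][4] = -1.7678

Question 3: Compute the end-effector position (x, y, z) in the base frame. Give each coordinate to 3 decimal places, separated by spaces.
after link 1: o_1 = (2.5981, -1.5000, 0.0000)
after link 2: o_2 = (2.5981, -1.5000, -5.0000)
after link 3: o_3 = (4.8426, -3.6124, -5.7071)
after link 4: o_4 = (7.3439, -3.5226, -10.0355)
after link 5: o_5 = (5.7063, -7.7732, -14.5355)

5.706 -7.773 -14.536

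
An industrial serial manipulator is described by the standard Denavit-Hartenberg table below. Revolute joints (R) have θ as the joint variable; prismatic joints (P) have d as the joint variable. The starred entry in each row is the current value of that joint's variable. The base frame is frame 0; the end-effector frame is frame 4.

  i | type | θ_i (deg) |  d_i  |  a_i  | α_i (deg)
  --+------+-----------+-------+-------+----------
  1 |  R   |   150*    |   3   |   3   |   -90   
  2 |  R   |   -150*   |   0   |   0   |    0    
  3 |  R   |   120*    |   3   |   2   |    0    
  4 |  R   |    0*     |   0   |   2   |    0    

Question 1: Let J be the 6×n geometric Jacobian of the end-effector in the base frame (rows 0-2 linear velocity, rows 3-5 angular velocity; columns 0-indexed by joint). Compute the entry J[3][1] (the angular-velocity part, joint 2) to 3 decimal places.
-0.500

axis z_1 = (-0.5000,-0.8660,0.0000); lever o_n−o_1 = (-4.5000,-0.8660,2.0000)
cross product → J_v[:, 1] = (-1.7321,1.0000,-3.4641)
J_ω[:, 1] = z_1
entry J[3][1] = -0.5000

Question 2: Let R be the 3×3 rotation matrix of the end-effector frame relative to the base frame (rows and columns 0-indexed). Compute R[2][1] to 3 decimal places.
End-effector y-axis (col 1 of R) = (-0.4330,0.2500,-0.8660)
R[2][1] = -0.8660

-0.866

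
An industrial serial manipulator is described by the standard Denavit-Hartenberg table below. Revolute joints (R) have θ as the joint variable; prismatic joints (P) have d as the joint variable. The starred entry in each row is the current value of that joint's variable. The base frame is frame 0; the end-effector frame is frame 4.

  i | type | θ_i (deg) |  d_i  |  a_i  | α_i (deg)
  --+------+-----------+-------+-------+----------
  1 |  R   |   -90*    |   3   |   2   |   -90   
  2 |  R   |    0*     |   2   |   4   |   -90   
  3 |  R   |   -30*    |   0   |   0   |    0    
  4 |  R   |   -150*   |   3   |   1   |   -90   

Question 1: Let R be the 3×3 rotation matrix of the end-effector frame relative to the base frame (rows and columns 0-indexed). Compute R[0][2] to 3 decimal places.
1.000

End-effector z-axis (col 2 of R) = (1.0000,0.0000,0.0000)
R[0][2] = 1.0000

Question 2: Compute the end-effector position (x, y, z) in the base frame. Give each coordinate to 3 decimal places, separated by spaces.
after link 1: o_1 = (0.0000, -2.0000, 3.0000)
after link 2: o_2 = (2.0000, -6.0000, 3.0000)
after link 3: o_3 = (2.0000, -6.0000, 3.0000)
after link 4: o_4 = (2.0000, -5.0000, 0.0000)

2.000 -5.000 0.000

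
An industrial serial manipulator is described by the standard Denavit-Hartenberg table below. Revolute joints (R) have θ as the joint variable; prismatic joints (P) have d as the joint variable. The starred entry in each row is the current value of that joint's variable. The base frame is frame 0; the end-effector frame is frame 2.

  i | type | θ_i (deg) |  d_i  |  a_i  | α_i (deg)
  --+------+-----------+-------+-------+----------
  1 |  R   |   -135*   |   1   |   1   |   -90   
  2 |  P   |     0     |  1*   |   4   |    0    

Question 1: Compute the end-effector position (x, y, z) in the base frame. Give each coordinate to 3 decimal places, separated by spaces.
after link 1: o_1 = (-0.7071, -0.7071, 1.0000)
after link 2: o_2 = (-2.8284, -4.2426, 1.0000)

-2.828 -4.243 1.000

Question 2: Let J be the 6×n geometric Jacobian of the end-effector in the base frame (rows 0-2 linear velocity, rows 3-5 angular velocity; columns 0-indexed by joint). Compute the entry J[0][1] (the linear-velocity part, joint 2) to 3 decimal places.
0.707

prismatic axis z_1 = (0.7071,-0.7071,0.0000)
J_v[:, 1] = z_1; J_ω[:, 1] = (0,0,0)
entry J[0][1] = 0.7071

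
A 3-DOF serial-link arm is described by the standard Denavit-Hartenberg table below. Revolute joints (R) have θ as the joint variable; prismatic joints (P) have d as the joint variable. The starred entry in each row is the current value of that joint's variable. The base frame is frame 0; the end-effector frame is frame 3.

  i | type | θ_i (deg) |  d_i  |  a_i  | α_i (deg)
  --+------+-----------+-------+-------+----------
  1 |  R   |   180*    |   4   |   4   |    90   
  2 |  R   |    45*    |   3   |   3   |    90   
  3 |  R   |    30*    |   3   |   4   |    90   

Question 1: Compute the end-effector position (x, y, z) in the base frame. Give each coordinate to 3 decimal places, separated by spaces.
-10.692 5.000 6.449

after link 1: o_1 = (-4.0000, 0.0000, 4.0000)
after link 2: o_2 = (-6.1213, 3.0000, 6.1213)
after link 3: o_3 = (-10.6921, 5.0000, 6.4495)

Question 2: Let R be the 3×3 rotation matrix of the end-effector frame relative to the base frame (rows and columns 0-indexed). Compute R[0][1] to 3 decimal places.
-0.707

End-effector y-axis (col 1 of R) = (-0.7071,0.0000,-0.7071)
R[0][1] = -0.7071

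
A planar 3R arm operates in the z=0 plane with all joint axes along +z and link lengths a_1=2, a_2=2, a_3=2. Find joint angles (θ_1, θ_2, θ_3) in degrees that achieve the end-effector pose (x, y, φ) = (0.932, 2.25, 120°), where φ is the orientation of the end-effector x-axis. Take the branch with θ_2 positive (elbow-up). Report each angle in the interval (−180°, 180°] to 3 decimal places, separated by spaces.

-44.989 119.993 44.996

wrist centre = target − a_3·(cos φ, sin φ) = (1.9320, 0.5179)
cos θ_2 = (4.0009−2²−2²)/(2·2·2) = -0.4999; θ_2 = 119.9926° (elbow-up)
β = atan2(0.5179,1.9320) = 15.0075°; ψ = atan2(1.7322,1.0002) = 59.9963°
θ_1 = β − ψ = -44.9888°
θ_3 = φ − θ_1 − θ_2 = 44.9962° (wrapped to (-180°,180°])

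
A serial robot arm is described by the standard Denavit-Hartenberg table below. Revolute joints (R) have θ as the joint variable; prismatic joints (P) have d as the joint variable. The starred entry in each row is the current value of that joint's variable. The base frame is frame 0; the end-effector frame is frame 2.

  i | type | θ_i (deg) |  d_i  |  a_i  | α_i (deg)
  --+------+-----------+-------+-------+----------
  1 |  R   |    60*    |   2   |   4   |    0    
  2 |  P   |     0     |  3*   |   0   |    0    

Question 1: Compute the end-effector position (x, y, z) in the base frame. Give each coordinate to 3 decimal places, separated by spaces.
2.000 3.464 5.000

after link 1: o_1 = (2.0000, 3.4641, 2.0000)
after link 2: o_2 = (2.0000, 3.4641, 5.0000)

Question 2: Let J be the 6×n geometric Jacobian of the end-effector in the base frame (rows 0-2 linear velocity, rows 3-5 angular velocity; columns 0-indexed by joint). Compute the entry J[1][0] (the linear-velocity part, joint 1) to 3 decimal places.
axis z_0 = ẑ; lever o_n−o_0 = (2.0000,3.4641,5.0000)
cross product → J_v[:, 0] = (-3.4641,2.0000,0.0000)
J_ω[:, 0] = z_0
entry J[1][0] = 2.0000

2.000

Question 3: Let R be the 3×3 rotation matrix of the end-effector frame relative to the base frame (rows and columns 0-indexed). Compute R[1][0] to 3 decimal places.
0.866

End-effector x-axis (col 0 of R) = (0.5000,0.8660,0.0000)
R[1][0] = 0.8660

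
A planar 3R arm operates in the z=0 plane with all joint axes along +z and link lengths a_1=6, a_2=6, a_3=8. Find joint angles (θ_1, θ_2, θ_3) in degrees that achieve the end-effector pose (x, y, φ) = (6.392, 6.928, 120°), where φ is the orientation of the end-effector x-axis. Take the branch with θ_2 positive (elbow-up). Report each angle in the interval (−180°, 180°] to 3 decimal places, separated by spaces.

wrist centre = target − a_3·(cos φ, sin φ) = (10.3920, -0.0002)
cos θ_2 = (107.9937−6²−6²)/(2·6·6) = 0.4999; θ_2 = 60.0058° (elbow-up)
β = atan2(-0.0002,10.3920) = -0.0011°; ψ = atan2(5.1965,8.9995) = 30.0029°
θ_1 = β − ψ = -30.0040°
θ_3 = φ − θ_1 − θ_2 = 89.9982° (wrapped to (-180°,180°])

-30.004 60.006 89.998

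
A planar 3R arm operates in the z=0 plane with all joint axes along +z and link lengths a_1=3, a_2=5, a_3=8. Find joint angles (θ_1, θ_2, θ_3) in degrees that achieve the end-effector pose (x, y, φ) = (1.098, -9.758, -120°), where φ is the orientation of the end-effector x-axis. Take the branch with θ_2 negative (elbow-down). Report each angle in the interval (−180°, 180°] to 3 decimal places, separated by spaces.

wrist centre = target − a_3·(cos φ, sin φ) = (5.0980, -2.8298)
cos θ_2 = (33.9974−3²−5²)/(2·3·5) = -0.0001; θ_2 = -90.0051° (elbow-down)
β = atan2(-2.8298,5.0980) = -29.0338°; ψ = atan2(-5.0000,2.9996) = -59.0400°
θ_1 = β − ψ = 30.0062°
θ_3 = φ − θ_1 − θ_2 = -60.0011° (wrapped to (-180°,180°])

30.006 -90.005 -60.001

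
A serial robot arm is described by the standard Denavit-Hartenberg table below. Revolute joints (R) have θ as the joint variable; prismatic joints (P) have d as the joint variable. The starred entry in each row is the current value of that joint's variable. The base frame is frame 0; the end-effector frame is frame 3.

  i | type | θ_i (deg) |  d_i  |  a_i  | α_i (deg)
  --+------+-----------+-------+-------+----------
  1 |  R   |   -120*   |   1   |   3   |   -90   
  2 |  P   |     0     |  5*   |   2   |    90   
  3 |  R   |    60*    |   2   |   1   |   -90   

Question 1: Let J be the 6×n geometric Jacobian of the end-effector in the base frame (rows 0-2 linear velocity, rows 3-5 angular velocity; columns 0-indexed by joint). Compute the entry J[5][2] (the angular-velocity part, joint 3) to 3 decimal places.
1.000

axis z_2 = (0.0000,0.0000,1.0000); lever o_n−o_2 = (0.5000,-0.8660,2.0000)
cross product → J_v[:, 2] = (0.8660,0.5000,-0.0000)
J_ω[:, 2] = z_2
entry J[5][2] = 1.0000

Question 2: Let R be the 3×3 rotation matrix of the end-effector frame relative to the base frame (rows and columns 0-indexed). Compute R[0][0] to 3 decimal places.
End-effector x-axis (col 0 of R) = (0.5000,-0.8660,0.0000)
R[0][0] = 0.5000

0.500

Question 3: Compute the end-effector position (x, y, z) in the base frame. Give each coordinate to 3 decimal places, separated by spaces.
after link 1: o_1 = (-1.5000, -2.5981, 1.0000)
after link 2: o_2 = (1.8301, -6.8301, 1.0000)
after link 3: o_3 = (2.3301, -7.6962, 3.0000)

2.330 -7.696 3.000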